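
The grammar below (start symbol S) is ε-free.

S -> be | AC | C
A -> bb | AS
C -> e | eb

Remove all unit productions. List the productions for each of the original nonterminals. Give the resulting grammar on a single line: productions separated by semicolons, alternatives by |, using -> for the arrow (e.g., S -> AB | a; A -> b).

S -> e | AC | be | eb; A -> AS | bb; C -> e | eb

Unit productions: S->C.
Unit pairs (A ⇒* B via units): (S,C).
S: inherits non-unit rules of {C, S} → AC | be | e | eb.
A: inherits non-unit rules of {A} → AS | bb.
C: inherits non-unit rules of {C} → e | eb.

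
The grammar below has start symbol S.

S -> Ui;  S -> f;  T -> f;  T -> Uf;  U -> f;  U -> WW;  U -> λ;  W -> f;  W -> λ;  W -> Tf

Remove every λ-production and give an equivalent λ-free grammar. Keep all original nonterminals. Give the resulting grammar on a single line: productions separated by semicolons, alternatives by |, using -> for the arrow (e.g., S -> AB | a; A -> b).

S -> f | i | Ui; T -> f | Uf; U -> W | f | WW; W -> f | Tf

Nullable set: {U, W}.
S -> Ui: U nullable, giving Ui | i.
T -> Uf: U nullable, giving Uf | f.
Drop U -> λ.
U -> WW: W, W nullable, giving W | WW.
Drop W -> λ.
Unchanged (no nullable symbols): S -> f; T -> f; U -> f; W -> Tf; W -> f.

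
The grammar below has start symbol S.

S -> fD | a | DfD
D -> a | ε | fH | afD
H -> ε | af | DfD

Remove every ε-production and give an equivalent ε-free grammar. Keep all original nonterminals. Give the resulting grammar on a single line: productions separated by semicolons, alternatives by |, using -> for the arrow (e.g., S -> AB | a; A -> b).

Nullable set: {D, H}.
S -> DfD: D, D nullable, giving Df | DfD | f | fD.
S -> fD: D nullable, giving f | fD.
Drop D -> ε.
D -> afD: D nullable, giving af | afD.
D -> fH: H nullable, giving f | fH.
Drop H -> ε.
H -> DfD: D, D nullable, giving Df | DfD | f | fD.
Unchanged (no nullable symbols): S -> a; D -> a; H -> af.

S -> a | f | Df | fD | DfD; D -> a | f | af | fH | afD; H -> f | Df | af | fD | DfD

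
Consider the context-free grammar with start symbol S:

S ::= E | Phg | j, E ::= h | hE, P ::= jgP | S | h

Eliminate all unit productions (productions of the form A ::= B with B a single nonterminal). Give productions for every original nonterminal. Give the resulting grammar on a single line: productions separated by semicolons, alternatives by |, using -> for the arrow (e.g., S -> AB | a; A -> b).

S -> h | j | hE | Phg; E -> h | hE; P -> h | j | hE | Phg | jgP

Unit productions: P->S, S->E.
Unit pairs (A ⇒* B via units): (P,E), (P,S), (S,E).
S: inherits non-unit rules of {E, S} → Phg | h | hE | j.
E: inherits non-unit rules of {E} → h | hE.
P: inherits non-unit rules of {E, P, S} → Phg | h | hE | j | jgP.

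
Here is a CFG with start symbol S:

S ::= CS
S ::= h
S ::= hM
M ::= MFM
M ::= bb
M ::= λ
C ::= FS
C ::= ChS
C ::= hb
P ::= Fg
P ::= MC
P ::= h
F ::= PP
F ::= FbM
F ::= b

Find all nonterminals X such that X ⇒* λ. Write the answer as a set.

{M}

Directly nullable (have an ε-rule): {M}.
Not nullable: C, F, P, S — each has a terminal in every rule's right-hand side or depends on a non-nullable symbol.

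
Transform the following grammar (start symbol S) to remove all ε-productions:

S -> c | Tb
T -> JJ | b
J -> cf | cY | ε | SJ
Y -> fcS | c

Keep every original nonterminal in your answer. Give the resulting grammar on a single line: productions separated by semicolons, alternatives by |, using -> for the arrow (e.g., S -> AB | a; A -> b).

S -> b | c | Tb; J -> S | SJ | cY | cf; T -> J | b | JJ; Y -> c | fcS

Nullable set: {J, T}.
S -> Tb: T nullable, giving Tb | b.
Drop J -> ε.
J -> SJ: J nullable, giving S | SJ.
T -> JJ: J, J nullable, giving J | JJ.
Unchanged (no nullable symbols): S -> c; J -> cY; J -> cf; T -> b; Y -> c; Y -> fcS.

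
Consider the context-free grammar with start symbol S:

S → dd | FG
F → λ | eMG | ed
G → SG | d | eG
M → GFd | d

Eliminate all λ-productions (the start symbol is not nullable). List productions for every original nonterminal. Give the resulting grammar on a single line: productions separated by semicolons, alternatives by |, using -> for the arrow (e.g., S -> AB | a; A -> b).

S -> G | FG | dd; F -> ed | eMG; G -> d | SG | eG; M -> d | Gd | GFd

Nullable set: {F}.
S -> FG: F nullable, giving FG | G.
Drop F -> λ.
M -> GFd: F nullable, giving GFd | Gd.
Unchanged (no nullable symbols): S -> dd; F -> eMG; F -> ed; G -> SG; G -> d; G -> eG; M -> d.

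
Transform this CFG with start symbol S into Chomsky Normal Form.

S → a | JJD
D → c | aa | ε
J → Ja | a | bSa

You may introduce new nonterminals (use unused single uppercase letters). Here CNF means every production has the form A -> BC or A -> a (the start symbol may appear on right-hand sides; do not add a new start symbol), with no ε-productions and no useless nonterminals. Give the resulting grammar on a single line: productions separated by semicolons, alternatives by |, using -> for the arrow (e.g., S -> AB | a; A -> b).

Nullable: {D}; after ε-elimination: S -> a | JJ | JJD; D -> c | aa; J -> a | Ja | bSa.
No unit productions to eliminate.
TERM: introduce A -> a, B -> b and substitute in every rule of length ≥2.
BIN: J -> BSA becomes J -> BC, C -> SA; S -> JJD becomes S -> JE, E -> JD.

S -> a | JE | JJ; A -> a; B -> b; C -> SA; D -> c | AA; E -> JD; J -> a | BC | JA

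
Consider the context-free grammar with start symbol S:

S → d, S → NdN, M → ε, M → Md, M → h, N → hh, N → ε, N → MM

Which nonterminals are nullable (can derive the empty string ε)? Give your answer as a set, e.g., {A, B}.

Directly nullable (have an ε-rule): {M, N}.
Not nullable: S — each has a terminal in every rule's right-hand side or depends on a non-nullable symbol.

{M, N}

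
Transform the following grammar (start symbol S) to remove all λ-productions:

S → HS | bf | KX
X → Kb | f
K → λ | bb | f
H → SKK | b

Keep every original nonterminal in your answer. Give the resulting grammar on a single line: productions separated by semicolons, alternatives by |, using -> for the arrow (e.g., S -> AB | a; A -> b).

S -> X | HS | KX | bf; H -> S | b | SK | SKK; K -> f | bb; X -> b | f | Kb

Nullable set: {K}.
S -> KX: K nullable, giving KX | X.
H -> SKK: K, K nullable, giving S | SK | SKK.
Drop K -> λ.
X -> Kb: K nullable, giving Kb | b.
Unchanged (no nullable symbols): S -> HS; S -> bf; H -> b; K -> bb; K -> f; X -> f.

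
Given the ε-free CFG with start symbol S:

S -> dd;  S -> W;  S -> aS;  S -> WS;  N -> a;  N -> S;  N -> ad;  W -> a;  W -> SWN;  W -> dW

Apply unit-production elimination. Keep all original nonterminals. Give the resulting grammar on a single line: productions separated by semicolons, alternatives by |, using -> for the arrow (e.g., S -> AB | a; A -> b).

S -> a | WS | aS | dW | dd | SWN; N -> a | WS | aS | ad | dW | dd | SWN; W -> a | dW | SWN

Unit productions: N->S, S->W.
Unit pairs (A ⇒* B via units): (N,S), (N,W), (S,W).
S: inherits non-unit rules of {S, W} → SWN | WS | a | aS | dW | dd.
N: inherits non-unit rules of {N, S, W} → SWN | WS | a | aS | ad | dW | dd.
W: inherits non-unit rules of {W} → SWN | a | dW.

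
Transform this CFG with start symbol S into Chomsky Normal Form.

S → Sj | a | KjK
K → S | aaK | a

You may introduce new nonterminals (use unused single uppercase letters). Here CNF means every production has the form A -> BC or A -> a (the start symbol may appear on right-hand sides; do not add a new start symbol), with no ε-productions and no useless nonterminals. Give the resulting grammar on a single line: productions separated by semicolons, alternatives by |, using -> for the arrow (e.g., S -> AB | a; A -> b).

No ε-productions.
After unit-elimination: S -> a | Sj | KjK; K -> a | Sj | KjK | aaK.
TERM: introduce B -> a, A -> j and substitute in every rule of length ≥2.
BIN: K -> BBK becomes K -> BC, C -> BK; K -> KAK becomes K -> KD, D -> AK; S -> KAK becomes S -> KE, E -> AK.

S -> a | KE | SA; A -> j; B -> a; C -> BK; D -> AK; E -> AK; K -> a | BC | KD | SA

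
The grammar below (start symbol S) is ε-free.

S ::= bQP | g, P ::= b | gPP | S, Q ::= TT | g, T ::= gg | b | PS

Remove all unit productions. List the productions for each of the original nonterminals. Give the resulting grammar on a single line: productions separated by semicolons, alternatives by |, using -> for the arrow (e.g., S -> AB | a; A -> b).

Unit productions: P->S.
Unit pairs (A ⇒* B via units): (P,S).
S: inherits non-unit rules of {S} → bQP | g.
P: inherits non-unit rules of {P, S} → b | bQP | g | gPP.
Q: inherits non-unit rules of {Q} → TT | g.
T: inherits non-unit rules of {T} → PS | b | gg.

S -> g | bQP; P -> b | g | bQP | gPP; Q -> g | TT; T -> b | PS | gg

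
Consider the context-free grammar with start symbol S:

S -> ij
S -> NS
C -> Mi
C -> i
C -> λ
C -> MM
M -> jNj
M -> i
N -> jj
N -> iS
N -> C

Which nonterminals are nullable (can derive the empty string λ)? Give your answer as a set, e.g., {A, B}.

Directly nullable (have an ε-rule): {C}.
N is nullable via N -> C (every symbol on the right is already known nullable).
Not nullable: M, S — each has a terminal in every rule's right-hand side or depends on a non-nullable symbol.

{C, N}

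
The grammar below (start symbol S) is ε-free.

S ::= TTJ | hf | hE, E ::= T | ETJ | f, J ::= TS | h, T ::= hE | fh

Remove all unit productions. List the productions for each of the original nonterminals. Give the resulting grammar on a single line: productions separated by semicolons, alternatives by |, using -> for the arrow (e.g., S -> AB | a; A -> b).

Unit productions: E->T.
Unit pairs (A ⇒* B via units): (E,T).
S: inherits non-unit rules of {S} → TTJ | hE | hf.
E: inherits non-unit rules of {E, T} → ETJ | f | fh | hE.
J: inherits non-unit rules of {J} → TS | h.
T: inherits non-unit rules of {T} → fh | hE.

S -> hE | hf | TTJ; E -> f | fh | hE | ETJ; J -> h | TS; T -> fh | hE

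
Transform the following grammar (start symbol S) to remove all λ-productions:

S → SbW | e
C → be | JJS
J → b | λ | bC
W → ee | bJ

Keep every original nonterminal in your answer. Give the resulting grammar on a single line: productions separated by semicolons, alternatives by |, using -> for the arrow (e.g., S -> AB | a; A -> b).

S -> e | SbW; C -> S | JS | be | JJS; J -> b | bC; W -> b | bJ | ee

Nullable set: {J}.
C -> JJS: J, J nullable, giving JJS | JS | S.
Drop J -> λ.
W -> bJ: J nullable, giving b | bJ.
Unchanged (no nullable symbols): S -> SbW; S -> e; C -> be; J -> b; J -> bC; W -> ee.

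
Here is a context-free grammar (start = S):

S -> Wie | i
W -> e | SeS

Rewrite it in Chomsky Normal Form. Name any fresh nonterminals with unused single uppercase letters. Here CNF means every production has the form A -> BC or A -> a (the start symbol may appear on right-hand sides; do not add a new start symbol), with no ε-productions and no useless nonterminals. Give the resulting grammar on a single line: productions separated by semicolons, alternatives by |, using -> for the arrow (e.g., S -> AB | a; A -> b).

No ε-productions.
No unit productions to eliminate.
TERM: introduce B -> e, A -> i and substitute in every rule of length ≥2.
BIN: S -> WAB becomes S -> WC, C -> AB; W -> SBS becomes W -> SD, D -> BS.

S -> i | WC; A -> i; B -> e; C -> AB; D -> BS; W -> e | SD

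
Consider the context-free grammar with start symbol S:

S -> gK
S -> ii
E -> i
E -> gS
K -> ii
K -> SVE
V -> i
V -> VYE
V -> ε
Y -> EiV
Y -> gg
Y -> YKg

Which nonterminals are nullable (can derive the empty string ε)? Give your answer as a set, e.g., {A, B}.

Directly nullable (have an ε-rule): {V}.
Not nullable: E, K, S, Y — each has a terminal in every rule's right-hand side or depends on a non-nullable symbol.

{V}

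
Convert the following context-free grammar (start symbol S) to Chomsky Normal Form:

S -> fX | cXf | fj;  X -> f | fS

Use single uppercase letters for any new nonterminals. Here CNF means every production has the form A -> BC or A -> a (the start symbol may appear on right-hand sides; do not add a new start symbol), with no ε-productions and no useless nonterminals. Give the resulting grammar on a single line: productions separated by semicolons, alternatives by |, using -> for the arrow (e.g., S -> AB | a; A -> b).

No ε-productions.
No unit productions to eliminate.
TERM: introduce A -> c, B -> f, C -> j and substitute in every rule of length ≥2.
BIN: S -> AXB becomes S -> AD, D -> XB.

S -> AD | BC | BX; A -> c; B -> f; C -> j; D -> XB; X -> f | BS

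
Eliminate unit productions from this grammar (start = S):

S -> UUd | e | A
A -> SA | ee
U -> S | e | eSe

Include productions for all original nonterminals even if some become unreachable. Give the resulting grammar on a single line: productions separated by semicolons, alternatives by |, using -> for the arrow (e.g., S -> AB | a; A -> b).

Unit productions: S->A, U->S.
Unit pairs (A ⇒* B via units): (S,A), (U,A), (U,S).
S: inherits non-unit rules of {A, S} → SA | UUd | e | ee.
A: inherits non-unit rules of {A} → SA | ee.
U: inherits non-unit rules of {A, S, U} → SA | UUd | e | eSe | ee.

S -> e | SA | ee | UUd; A -> SA | ee; U -> e | SA | ee | UUd | eSe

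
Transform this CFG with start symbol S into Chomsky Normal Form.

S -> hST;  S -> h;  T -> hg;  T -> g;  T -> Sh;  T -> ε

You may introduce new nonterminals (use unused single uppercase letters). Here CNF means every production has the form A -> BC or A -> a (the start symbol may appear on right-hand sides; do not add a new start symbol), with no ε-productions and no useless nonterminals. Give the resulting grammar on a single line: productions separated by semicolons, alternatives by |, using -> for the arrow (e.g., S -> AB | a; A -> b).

S -> h | AC | AS; A -> h; B -> g; C -> ST; T -> g | AB | SA

Nullable: {T}; after ε-elimination: S -> h | hS | hST; T -> g | Sh | hg.
No unit productions to eliminate.
TERM: introduce B -> g, A -> h and substitute in every rule of length ≥2.
BIN: S -> AST becomes S -> AC, C -> ST.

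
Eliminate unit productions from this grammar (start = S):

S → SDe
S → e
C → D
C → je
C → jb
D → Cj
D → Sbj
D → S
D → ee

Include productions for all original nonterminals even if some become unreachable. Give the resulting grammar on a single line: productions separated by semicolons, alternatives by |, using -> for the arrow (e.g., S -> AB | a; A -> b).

S -> e | SDe; C -> e | Cj | ee | jb | je | SDe | Sbj; D -> e | Cj | ee | SDe | Sbj

Unit productions: C->D, D->S.
Unit pairs (A ⇒* B via units): (C,D), (C,S), (D,S).
S: inherits non-unit rules of {S} → SDe | e.
C: inherits non-unit rules of {C, D, S} → Cj | SDe | Sbj | e | ee | jb | je.
D: inherits non-unit rules of {D, S} → Cj | SDe | Sbj | e | ee.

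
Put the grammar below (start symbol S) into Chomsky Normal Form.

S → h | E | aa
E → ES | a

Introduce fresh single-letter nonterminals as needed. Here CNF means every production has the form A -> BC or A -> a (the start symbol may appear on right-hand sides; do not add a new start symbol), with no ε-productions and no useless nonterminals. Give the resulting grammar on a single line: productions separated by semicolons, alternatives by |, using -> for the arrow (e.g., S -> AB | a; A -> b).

S -> a | h | AA | ES; A -> a; E -> a | ES

No ε-productions.
After unit-elimination: S -> a | h | ES | aa; E -> a | ES.
TERM: introduce A -> a and substitute in every rule of length ≥2.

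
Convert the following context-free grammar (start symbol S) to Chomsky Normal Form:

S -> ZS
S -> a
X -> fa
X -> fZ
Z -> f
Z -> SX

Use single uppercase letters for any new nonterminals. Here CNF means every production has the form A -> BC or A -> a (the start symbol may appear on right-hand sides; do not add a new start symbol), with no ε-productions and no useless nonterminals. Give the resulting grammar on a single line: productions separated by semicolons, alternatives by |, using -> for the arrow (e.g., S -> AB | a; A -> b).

No ε-productions.
No unit productions to eliminate.
TERM: introduce B -> a, A -> f and substitute in every rule of length ≥2.

S -> a | ZS; A -> f; B -> a; X -> AB | AZ; Z -> f | SX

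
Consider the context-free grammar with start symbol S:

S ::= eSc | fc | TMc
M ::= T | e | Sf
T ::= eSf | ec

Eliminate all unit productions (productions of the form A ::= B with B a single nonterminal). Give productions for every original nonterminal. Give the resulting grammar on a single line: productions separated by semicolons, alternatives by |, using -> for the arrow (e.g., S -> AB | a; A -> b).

S -> fc | TMc | eSc; M -> e | Sf | ec | eSf; T -> ec | eSf

Unit productions: M->T.
Unit pairs (A ⇒* B via units): (M,T).
S: inherits non-unit rules of {S} → TMc | eSc | fc.
M: inherits non-unit rules of {M, T} → Sf | e | eSf | ec.
T: inherits non-unit rules of {T} → eSf | ec.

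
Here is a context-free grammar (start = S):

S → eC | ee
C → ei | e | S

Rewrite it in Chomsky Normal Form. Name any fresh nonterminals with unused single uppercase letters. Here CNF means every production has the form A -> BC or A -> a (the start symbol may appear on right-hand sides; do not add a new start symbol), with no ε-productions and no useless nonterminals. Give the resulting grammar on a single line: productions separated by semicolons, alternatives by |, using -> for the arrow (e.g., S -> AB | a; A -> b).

S -> AA | AC; A -> e; B -> i; C -> e | AA | AB | AC

No ε-productions.
After unit-elimination: S -> eC | ee; C -> e | eC | ee | ei.
TERM: introduce A -> e, B -> i and substitute in every rule of length ≥2.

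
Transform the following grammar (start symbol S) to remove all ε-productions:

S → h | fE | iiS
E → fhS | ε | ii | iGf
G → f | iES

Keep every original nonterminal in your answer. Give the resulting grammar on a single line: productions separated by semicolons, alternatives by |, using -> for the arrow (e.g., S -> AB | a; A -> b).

S -> f | h | fE | iiS; E -> ii | fhS | iGf; G -> f | iS | iES

Nullable set: {E}.
S -> fE: E nullable, giving f | fE.
Drop E -> ε.
G -> iES: E nullable, giving iES | iS.
Unchanged (no nullable symbols): S -> h; S -> iiS; E -> fhS; E -> iGf; E -> ii; G -> f.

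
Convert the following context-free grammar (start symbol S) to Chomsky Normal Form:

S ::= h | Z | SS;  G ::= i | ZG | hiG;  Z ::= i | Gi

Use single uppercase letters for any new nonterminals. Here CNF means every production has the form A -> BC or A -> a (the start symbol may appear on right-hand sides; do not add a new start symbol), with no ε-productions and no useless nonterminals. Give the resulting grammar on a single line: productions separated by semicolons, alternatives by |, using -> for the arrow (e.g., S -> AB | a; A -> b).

No ε-productions.
After unit-elimination: S -> h | i | Gi | SS; G -> i | ZG | hiG; Z -> i | Gi.
TERM: introduce A -> h, B -> i and substitute in every rule of length ≥2.
BIN: G -> ABG becomes G -> AC, C -> BG.

S -> h | i | GB | SS; A -> h; B -> i; C -> BG; G -> i | AC | ZG; Z -> i | GB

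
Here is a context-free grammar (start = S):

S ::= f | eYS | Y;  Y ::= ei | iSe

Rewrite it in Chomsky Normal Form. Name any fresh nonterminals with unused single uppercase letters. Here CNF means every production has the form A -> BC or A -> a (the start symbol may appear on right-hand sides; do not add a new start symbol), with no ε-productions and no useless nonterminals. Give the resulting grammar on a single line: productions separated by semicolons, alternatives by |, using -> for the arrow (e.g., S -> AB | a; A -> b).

S -> f | AB | AC | BD; A -> e; B -> i; C -> YS; D -> SA; E -> SA; Y -> AB | BE

No ε-productions.
After unit-elimination: S -> f | ei | eYS | iSe; Y -> ei | iSe.
TERM: introduce A -> e, B -> i and substitute in every rule of length ≥2.
BIN: S -> AYS becomes S -> AC, C -> YS; S -> BSA becomes S -> BD, D -> SA; Y -> BSA becomes Y -> BE, E -> SA.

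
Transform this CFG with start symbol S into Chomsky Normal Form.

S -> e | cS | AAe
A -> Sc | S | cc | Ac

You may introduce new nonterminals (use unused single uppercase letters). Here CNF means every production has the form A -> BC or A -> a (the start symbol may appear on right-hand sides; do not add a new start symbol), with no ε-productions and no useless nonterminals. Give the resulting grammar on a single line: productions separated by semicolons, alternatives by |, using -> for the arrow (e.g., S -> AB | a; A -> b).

S -> e | AE | CS; A -> e | AC | AD | CC | CS | SC; B -> e; C -> c; D -> AB; E -> AB

No ε-productions.
After unit-elimination: S -> e | cS | AAe; A -> e | Ac | Sc | cS | cc | AAe.
TERM: introduce C -> c, B -> e and substitute in every rule of length ≥2.
BIN: A -> AAB becomes A -> AD, D -> AB; S -> AAB becomes S -> AE, E -> AB.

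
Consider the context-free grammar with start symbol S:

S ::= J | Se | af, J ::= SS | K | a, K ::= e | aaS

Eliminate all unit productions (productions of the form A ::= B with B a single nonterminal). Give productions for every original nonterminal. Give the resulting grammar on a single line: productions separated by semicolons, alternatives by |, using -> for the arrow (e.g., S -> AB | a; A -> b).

Unit productions: J->K, S->J.
Unit pairs (A ⇒* B via units): (J,K), (S,J), (S,K).
S: inherits non-unit rules of {J, K, S} → SS | Se | a | aaS | af | e.
J: inherits non-unit rules of {J, K} → SS | a | aaS | e.
K: inherits non-unit rules of {K} → aaS | e.

S -> a | e | SS | Se | af | aaS; J -> a | e | SS | aaS; K -> e | aaS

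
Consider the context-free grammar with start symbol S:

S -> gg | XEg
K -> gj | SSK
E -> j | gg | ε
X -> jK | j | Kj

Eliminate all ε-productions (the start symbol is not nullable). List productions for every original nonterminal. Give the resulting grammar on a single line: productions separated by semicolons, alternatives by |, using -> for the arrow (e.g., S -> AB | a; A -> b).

Nullable set: {E}.
S -> XEg: E nullable, giving XEg | Xg.
Drop E -> ε.
Unchanged (no nullable symbols): S -> gg; E -> gg; E -> j; K -> SSK; K -> gj; X -> Kj; X -> j; X -> jK.

S -> Xg | gg | XEg; E -> j | gg; K -> gj | SSK; X -> j | Kj | jK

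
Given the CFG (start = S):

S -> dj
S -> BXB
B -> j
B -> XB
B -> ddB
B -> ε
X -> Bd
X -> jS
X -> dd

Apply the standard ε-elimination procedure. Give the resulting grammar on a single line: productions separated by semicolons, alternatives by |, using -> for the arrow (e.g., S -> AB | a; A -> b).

Nullable set: {B}.
S -> BXB: B, B nullable, giving BX | BXB | X | XB.
Drop B -> ε.
B -> XB: B nullable, giving X | XB.
B -> ddB: B nullable, giving dd | ddB.
X -> Bd: B nullable, giving Bd | d.
Unchanged (no nullable symbols): S -> dj; B -> j; X -> dd; X -> jS.

S -> X | BX | XB | dj | BXB; B -> X | j | XB | dd | ddB; X -> d | Bd | dd | jS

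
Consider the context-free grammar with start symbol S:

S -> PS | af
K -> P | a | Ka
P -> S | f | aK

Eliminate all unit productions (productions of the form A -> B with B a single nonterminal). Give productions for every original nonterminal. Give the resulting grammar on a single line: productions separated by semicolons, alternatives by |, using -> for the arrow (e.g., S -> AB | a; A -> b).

Unit productions: K->P, P->S.
Unit pairs (A ⇒* B via units): (K,P), (K,S), (P,S).
S: inherits non-unit rules of {S} → PS | af.
K: inherits non-unit rules of {K, P, S} → Ka | PS | a | aK | af | f.
P: inherits non-unit rules of {P, S} → PS | aK | af | f.

S -> PS | af; K -> a | f | Ka | PS | aK | af; P -> f | PS | aK | af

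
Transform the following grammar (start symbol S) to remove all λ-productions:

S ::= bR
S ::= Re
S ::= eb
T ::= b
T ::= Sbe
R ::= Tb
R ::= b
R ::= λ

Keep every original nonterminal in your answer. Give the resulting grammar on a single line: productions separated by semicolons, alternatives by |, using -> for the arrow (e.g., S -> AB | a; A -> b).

Nullable set: {R}.
S -> Re: R nullable, giving Re | e.
S -> bR: R nullable, giving b | bR.
Drop R -> λ.
Unchanged (no nullable symbols): S -> eb; R -> Tb; R -> b; T -> Sbe; T -> b.

S -> b | e | Re | bR | eb; R -> b | Tb; T -> b | Sbe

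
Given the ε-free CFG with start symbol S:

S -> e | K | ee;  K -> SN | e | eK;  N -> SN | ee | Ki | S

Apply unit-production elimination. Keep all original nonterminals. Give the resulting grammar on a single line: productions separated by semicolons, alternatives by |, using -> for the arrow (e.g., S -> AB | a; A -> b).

Unit productions: N->S, S->K.
Unit pairs (A ⇒* B via units): (N,K), (N,S), (S,K).
S: inherits non-unit rules of {K, S} → SN | e | eK | ee.
K: inherits non-unit rules of {K} → SN | e | eK.
N: inherits non-unit rules of {K, N, S} → Ki | SN | e | eK | ee.

S -> e | SN | eK | ee; K -> e | SN | eK; N -> e | Ki | SN | eK | ee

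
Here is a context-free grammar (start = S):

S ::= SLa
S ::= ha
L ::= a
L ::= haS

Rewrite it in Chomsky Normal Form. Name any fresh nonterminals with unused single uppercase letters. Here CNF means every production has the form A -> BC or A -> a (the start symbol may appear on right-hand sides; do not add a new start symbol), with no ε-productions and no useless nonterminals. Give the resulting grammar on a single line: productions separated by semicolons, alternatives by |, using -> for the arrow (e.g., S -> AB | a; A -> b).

No ε-productions.
No unit productions to eliminate.
TERM: introduce B -> a, A -> h and substitute in every rule of length ≥2.
BIN: L -> ABS becomes L -> AC, C -> BS; S -> SLB becomes S -> SD, D -> LB.

S -> AB | SD; A -> h; B -> a; C -> BS; D -> LB; L -> a | AC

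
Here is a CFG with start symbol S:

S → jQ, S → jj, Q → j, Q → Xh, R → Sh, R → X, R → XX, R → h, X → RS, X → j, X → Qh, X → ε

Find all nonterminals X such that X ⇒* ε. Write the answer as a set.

{R, X}

Directly nullable (have an ε-rule): {X}.
R is nullable via R -> X (every symbol on the right is already known nullable).
Not nullable: Q, S — each has a terminal in every rule's right-hand side or depends on a non-nullable symbol.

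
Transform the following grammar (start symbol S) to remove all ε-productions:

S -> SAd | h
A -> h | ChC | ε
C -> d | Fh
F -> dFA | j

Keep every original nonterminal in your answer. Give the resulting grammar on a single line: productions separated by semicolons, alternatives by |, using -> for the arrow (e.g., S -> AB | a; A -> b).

S -> h | Sd | SAd; A -> h | ChC; C -> d | Fh; F -> j | dF | dFA

Nullable set: {A}.
S -> SAd: A nullable, giving SAd | Sd.
Drop A -> ε.
F -> dFA: A nullable, giving dF | dFA.
Unchanged (no nullable symbols): S -> h; A -> ChC; A -> h; C -> Fh; C -> d; F -> j.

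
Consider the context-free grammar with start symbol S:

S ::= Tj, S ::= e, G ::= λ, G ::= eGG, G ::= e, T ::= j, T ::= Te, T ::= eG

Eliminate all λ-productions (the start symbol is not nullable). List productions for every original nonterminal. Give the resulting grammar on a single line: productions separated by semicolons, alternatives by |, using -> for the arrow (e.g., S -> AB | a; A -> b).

S -> e | Tj; G -> e | eG | eGG; T -> e | j | Te | eG

Nullable set: {G}.
Drop G -> λ.
G -> eGG: G, G nullable, giving e | eG | eGG.
T -> eG: G nullable, giving e | eG.
Unchanged (no nullable symbols): S -> Tj; S -> e; G -> e; T -> Te; T -> j.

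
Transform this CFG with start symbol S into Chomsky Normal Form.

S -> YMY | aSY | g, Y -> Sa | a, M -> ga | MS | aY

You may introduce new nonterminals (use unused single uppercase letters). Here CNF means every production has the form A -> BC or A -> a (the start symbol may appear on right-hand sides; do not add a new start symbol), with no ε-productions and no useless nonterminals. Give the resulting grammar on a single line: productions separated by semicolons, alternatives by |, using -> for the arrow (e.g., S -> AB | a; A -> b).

S -> g | AC | YD; A -> a; B -> g; C -> SY; D -> MY; M -> AY | BA | MS; Y -> a | SA

No ε-productions.
No unit productions to eliminate.
TERM: introduce A -> a, B -> g and substitute in every rule of length ≥2.
BIN: S -> ASY becomes S -> AC, C -> SY; S -> YMY becomes S -> YD, D -> MY.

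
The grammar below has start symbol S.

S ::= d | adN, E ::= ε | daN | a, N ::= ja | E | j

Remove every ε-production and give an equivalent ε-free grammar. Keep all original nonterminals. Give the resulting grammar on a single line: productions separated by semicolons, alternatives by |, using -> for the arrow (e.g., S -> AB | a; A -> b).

S -> d | ad | adN; E -> a | da | daN; N -> E | j | ja

Nullable set: {E, N}.
S -> adN: N nullable, giving ad | adN.
Drop E -> ε.
E -> daN: N nullable, giving da | daN.
N -> E: E nullable, giving E.
Unchanged (no nullable symbols): S -> d; E -> a; N -> j; N -> ja.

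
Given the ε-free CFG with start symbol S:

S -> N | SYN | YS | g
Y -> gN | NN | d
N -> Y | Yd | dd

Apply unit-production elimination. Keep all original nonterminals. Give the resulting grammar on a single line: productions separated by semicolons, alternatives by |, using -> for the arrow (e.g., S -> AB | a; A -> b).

S -> d | g | NN | YS | Yd | dd | gN | SYN; N -> d | NN | Yd | dd | gN; Y -> d | NN | gN

Unit productions: N->Y, S->N.
Unit pairs (A ⇒* B via units): (N,Y), (S,N), (S,Y).
S: inherits non-unit rules of {N, S, Y} → NN | SYN | YS | Yd | d | dd | g | gN.
N: inherits non-unit rules of {N, Y} → NN | Yd | d | dd | gN.
Y: inherits non-unit rules of {Y} → NN | d | gN.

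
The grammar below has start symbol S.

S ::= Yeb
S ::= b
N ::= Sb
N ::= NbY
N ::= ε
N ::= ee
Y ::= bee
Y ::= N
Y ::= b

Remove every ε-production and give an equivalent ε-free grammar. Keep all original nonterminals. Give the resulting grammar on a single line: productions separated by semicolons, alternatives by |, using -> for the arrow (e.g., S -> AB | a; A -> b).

S -> b | eb | Yeb; N -> b | Nb | Sb | bY | ee | NbY; Y -> N | b | bee

Nullable set: {N, Y}.
S -> Yeb: Y nullable, giving Yeb | eb.
Drop N -> ε.
N -> NbY: N, Y nullable, giving Nb | NbY | b | bY.
Y -> N: N nullable, giving N.
Unchanged (no nullable symbols): S -> b; N -> Sb; N -> ee; Y -> b; Y -> bee.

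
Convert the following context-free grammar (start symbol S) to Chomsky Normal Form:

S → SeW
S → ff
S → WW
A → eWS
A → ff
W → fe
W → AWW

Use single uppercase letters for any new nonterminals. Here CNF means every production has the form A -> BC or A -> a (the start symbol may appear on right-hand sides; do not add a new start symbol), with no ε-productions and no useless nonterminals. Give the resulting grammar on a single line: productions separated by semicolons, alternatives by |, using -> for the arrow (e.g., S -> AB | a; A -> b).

No ε-productions.
No unit productions to eliminate.
TERM: introduce B -> e, C -> f and substitute in every rule of length ≥2.
BIN: A -> BWS becomes A -> BD, D -> WS; S -> SBW becomes S -> SE, E -> BW; W -> AWW becomes W -> AF, F -> WW.

S -> CC | SE | WW; A -> BD | CC; B -> e; C -> f; D -> WS; E -> BW; F -> WW; W -> AF | CB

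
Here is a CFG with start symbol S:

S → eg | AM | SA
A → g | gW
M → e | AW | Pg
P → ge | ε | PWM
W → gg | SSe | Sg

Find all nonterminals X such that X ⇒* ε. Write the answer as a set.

Directly nullable (have an ε-rule): {P}.
Not nullable: A, M, S, W — each has a terminal in every rule's right-hand side or depends on a non-nullable symbol.

{P}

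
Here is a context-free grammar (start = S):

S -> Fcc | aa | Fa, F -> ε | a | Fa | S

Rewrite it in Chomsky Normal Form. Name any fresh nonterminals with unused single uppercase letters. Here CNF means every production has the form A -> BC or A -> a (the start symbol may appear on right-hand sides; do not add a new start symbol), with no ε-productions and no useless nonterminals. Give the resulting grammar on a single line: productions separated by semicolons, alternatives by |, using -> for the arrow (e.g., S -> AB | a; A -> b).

S -> a | AA | BB | FA | FD; A -> a; B -> c; C -> BB; D -> BB; F -> a | AA | BB | FA | FC

Nullable: {F}; after ε-elimination: S -> a | Fa | aa | cc | Fcc; F -> S | a | Fa.
After unit-elimination: S -> a | Fa | aa | cc | Fcc; F -> a | Fa | aa | cc | Fcc.
TERM: introduce A -> a, B -> c and substitute in every rule of length ≥2.
BIN: F -> FBB becomes F -> FC, C -> BB; S -> FBB becomes S -> FD, D -> BB.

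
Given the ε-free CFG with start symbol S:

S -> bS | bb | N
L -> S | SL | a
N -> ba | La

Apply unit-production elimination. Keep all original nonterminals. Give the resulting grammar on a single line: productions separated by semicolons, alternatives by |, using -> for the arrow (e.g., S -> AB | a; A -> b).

S -> La | bS | ba | bb; L -> a | La | SL | bS | ba | bb; N -> La | ba

Unit productions: L->S, S->N.
Unit pairs (A ⇒* B via units): (L,N), (L,S), (S,N).
S: inherits non-unit rules of {N, S} → La | bS | ba | bb.
L: inherits non-unit rules of {L, N, S} → La | SL | a | bS | ba | bb.
N: inherits non-unit rules of {N} → La | ba.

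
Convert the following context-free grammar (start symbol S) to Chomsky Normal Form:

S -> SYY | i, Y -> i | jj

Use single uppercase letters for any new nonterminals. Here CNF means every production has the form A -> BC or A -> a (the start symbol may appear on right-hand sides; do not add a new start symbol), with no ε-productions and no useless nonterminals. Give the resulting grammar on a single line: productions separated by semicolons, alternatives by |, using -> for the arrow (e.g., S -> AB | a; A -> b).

S -> i | SB; A -> j; B -> YY; Y -> i | AA

No ε-productions.
No unit productions to eliminate.
TERM: introduce A -> j and substitute in every rule of length ≥2.
BIN: S -> SYY becomes S -> SB, B -> YY.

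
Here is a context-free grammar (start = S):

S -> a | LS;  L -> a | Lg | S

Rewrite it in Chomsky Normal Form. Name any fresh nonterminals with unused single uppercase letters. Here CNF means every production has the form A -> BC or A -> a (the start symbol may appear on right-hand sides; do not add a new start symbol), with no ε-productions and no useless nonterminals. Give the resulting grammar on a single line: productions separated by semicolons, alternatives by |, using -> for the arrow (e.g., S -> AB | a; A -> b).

S -> a | LS; A -> g; L -> a | LA | LS

No ε-productions.
After unit-elimination: S -> a | LS; L -> a | LS | Lg.
TERM: introduce A -> g and substitute in every rule of length ≥2.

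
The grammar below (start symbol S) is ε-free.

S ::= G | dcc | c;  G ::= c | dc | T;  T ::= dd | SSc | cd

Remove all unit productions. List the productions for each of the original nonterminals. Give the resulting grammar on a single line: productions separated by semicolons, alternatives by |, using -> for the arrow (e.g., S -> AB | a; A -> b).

S -> c | cd | dc | dd | SSc | dcc; G -> c | cd | dc | dd | SSc; T -> cd | dd | SSc

Unit productions: G->T, S->G.
Unit pairs (A ⇒* B via units): (G,T), (S,G), (S,T).
S: inherits non-unit rules of {G, S, T} → SSc | c | cd | dc | dcc | dd.
G: inherits non-unit rules of {G, T} → SSc | c | cd | dc | dd.
T: inherits non-unit rules of {T} → SSc | cd | dd.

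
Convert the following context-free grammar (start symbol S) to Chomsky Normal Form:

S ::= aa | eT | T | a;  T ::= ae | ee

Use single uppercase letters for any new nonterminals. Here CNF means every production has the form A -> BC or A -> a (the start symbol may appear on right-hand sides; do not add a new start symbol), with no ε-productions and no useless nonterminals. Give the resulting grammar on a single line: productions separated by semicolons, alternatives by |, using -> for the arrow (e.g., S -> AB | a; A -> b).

No ε-productions.
After unit-elimination: S -> a | aa | ae | eT | ee; T -> ae | ee.
TERM: introduce A -> a, B -> e and substitute in every rule of length ≥2.

S -> a | AA | AB | BB | BT; A -> a; B -> e; T -> AB | BB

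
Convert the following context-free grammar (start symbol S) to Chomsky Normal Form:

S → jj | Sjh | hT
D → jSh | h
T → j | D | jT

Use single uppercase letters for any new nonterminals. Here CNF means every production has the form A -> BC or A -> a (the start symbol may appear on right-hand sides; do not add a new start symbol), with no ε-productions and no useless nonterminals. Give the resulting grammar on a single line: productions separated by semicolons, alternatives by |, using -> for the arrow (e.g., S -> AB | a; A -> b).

S -> AA | BT | SE; A -> j; B -> h; E -> AB; F -> SB; T -> h | j | AF | AT

No ε-productions.
After unit-elimination: S -> hT | jj | Sjh; D -> h | jSh; T -> h | j | jT | jSh.
TERM: introduce B -> h, A -> j and substitute in every rule of length ≥2.
BIN: D -> ASB becomes D -> AC, C -> SB; S -> SAB becomes S -> SE, E -> AB; T -> ASB becomes T -> AF, F -> SB.
Drop unreachable/unproductive: D.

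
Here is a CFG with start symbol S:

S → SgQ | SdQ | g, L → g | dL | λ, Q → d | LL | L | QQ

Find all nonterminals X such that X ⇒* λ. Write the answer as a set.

{L, Q}

Directly nullable (have an ε-rule): {L}.
Q is nullable via Q -> L (every symbol on the right is already known nullable).
Not nullable: S — each has a terminal in every rule's right-hand side or depends on a non-nullable symbol.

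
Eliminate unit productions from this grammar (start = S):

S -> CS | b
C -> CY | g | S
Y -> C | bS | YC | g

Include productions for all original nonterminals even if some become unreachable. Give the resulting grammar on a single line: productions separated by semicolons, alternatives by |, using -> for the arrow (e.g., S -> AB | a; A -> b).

Unit productions: C->S, Y->C.
Unit pairs (A ⇒* B via units): (C,S), (Y,C), (Y,S).
S: inherits non-unit rules of {S} → CS | b.
C: inherits non-unit rules of {C, S} → CS | CY | b | g.
Y: inherits non-unit rules of {C, S, Y} → CS | CY | YC | b | bS | g.

S -> b | CS; C -> b | g | CS | CY; Y -> b | g | CS | CY | YC | bS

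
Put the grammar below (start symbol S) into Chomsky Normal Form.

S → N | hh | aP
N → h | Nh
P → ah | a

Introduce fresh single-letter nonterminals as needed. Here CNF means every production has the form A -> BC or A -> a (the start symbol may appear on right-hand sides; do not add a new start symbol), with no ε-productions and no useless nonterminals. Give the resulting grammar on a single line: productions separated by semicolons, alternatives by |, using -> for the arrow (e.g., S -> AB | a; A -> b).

No ε-productions.
After unit-elimination: S -> h | Nh | aP | hh; N -> h | Nh; P -> a | ah.
TERM: introduce B -> a, A -> h and substitute in every rule of length ≥2.

S -> h | AA | BP | NA; A -> h; B -> a; N -> h | NA; P -> a | BA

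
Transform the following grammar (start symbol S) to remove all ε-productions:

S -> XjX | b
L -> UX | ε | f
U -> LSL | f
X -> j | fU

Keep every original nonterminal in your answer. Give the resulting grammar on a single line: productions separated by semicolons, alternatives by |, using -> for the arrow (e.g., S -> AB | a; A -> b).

S -> b | XjX; L -> f | UX; U -> S | f | LS | SL | LSL; X -> j | fU

Nullable set: {L}.
Drop L -> ε.
U -> LSL: L, L nullable, giving LS | LSL | S | SL.
Unchanged (no nullable symbols): S -> XjX; S -> b; L -> UX; L -> f; U -> f; X -> fU; X -> j.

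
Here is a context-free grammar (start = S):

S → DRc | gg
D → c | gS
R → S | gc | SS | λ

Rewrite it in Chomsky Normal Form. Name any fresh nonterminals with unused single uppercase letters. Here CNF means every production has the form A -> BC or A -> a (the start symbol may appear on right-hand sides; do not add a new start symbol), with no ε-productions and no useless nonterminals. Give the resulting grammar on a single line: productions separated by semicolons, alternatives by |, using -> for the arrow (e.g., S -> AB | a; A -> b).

Nullable: {R}; after ε-elimination: S -> Dc | gg | DRc; D -> c | gS; R -> S | SS | gc.
After unit-elimination: S -> Dc | gg | DRc; D -> c | gS; R -> Dc | SS | gc | gg | DRc.
TERM: introduce B -> c, A -> g and substitute in every rule of length ≥2.
BIN: R -> DRB becomes R -> DC, C -> RB; S -> DRB becomes S -> DE, E -> RB.

S -> AA | DB | DE; A -> g; B -> c; C -> RB; D -> c | AS; E -> RB; R -> AA | AB | DB | DC | SS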